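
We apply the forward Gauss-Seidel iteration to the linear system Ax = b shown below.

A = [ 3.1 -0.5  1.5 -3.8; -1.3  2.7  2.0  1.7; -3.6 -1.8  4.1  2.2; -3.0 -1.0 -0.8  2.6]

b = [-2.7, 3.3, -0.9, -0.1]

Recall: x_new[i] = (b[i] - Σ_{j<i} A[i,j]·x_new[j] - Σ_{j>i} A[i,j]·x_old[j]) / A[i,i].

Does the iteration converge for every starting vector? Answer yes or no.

no

Let D = diag(3.1, 2.7, 4.1, 2.6); L, U the strict triangles.
T_GS = -(D+L)⁻¹U: row 0 first, T[0,1] = -(-0.5)/(3.1) = +0.1613; later rows by forward substitution.
  T[0,:] = [+0.0000 +0.1613 -0.4839 +1.2258]
  T[1,:] = [+0.0000 +0.0777 -0.9737 -0.0394]
  T[2,:] = [+0.0000 +0.1757 -0.8523 +0.5224]
  T[3,:] = [+0.0000 +0.2700 -1.1951 +1.5600]
moduli |λ_i(T)| = 1.2193, 0.2463, 0.2463, 0.0000.
spectral radius ρ = 1.2193; 1.2193 > 1 ⇒ diverges.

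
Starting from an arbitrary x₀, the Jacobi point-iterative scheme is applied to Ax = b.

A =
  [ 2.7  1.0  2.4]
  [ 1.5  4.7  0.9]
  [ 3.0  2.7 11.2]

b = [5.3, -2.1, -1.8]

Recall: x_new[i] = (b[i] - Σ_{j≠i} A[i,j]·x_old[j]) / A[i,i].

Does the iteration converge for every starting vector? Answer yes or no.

A = D + L + U where D = diag(2.7, 4.7, 11.2).
Jacobi T = -D⁻¹(L+U): T[2,1] = -(2.7)/(11.2) = -0.2411; T[2,2] = 0.
  T[0,:] = [+0.0000 -0.3704 -0.8889]
  T[1,:] = [-0.3191 +0.0000 -0.1915]
  T[2,:] = [-0.2679 -0.2411 +0.0000]
|roots of det(T-λI)|: 0.7234, 0.4617, 0.2616.
ρ = 0.7234; 0.7234 < 1 ⇒ converges.

yes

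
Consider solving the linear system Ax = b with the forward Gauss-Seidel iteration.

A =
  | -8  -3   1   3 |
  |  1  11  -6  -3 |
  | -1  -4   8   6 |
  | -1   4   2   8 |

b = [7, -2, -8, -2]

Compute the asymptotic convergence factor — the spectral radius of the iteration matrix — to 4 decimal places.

0.6355

Let D = diag(-8, 11, 8, 8); L, U the strict triangles.
Gauss-Seidel: T = -(D+L)⁻¹U, row 0 first, T[0,2] = -(1)/(-8) = +0.1250; later rows by forward substitution.
  T[0,:] = [+0.0000, -0.3750, +0.1250, +0.3750]
  T[1,:] = [+0.0000, +0.0341, +0.5341, +0.2386]
  T[2,:] = [+0.0000, -0.0298, +0.2827, -0.5838]
  T[3,:] = [+0.0000, -0.0565, -0.3221, +0.0735]
moduli |λ_i(T)| = 0.6355, 0.1737, 0.1737, 0.0000.
spectral radius ρ = 0.6355; 0.6355 < 1, so it converges for any x₀.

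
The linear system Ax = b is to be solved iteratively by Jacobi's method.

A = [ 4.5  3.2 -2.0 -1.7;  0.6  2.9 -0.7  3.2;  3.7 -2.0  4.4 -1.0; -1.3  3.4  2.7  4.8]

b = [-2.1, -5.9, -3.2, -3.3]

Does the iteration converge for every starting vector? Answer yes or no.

Diagonal D = diag(4.5, 2.9, 4.4, 4.8); L, U strict lower/upper.
Jacobi T = -D⁻¹(L+U): T[2,0] = -(3.7)/(4.4) = -0.8409; T[2,2] = 0.
  T[0,:] = [+0.0000 -0.7111 +0.4444 +0.3778]
  T[1,:] = [-0.2069 +0.0000 +0.2414 -1.1034]
  T[2,:] = [-0.8409 +0.4545 +0.0000 +0.2273]
  T[3,:] = [+0.2708 -0.7083 -0.5625 +0.0000]
eigenvalue magnitudes: 1.2966, 0.8172, 0.8064, 0.8064.
spectral radius ρ = 1.2966; 1.2966 > 1, so it fails to converge.

no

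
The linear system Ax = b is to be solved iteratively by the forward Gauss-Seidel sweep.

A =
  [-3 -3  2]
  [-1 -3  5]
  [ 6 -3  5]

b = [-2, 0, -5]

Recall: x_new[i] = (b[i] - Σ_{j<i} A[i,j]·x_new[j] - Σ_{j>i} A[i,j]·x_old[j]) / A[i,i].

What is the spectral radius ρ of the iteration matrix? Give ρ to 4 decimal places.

1.6283

A = D + L + U where D = diag(-3, -3, 5).
T_GS = -(D+L)⁻¹U: row 0 first, T[0,1] = -(-3)/(-3) = -1.0000; later rows by forward substitution.
  T[0,:] = [+0.0000, -1.0000, +0.6667]
  T[1,:] = [+0.0000, +0.3333, +1.4444]
  T[2,:] = [+0.0000, +1.4000, +0.0667]
moduli |λ_i(T)| = 1.6283, 1.2283, 0.0000.
ρ(T) = max|λ| = 1.6283; 1.6283 > 1 ⇒ diverges.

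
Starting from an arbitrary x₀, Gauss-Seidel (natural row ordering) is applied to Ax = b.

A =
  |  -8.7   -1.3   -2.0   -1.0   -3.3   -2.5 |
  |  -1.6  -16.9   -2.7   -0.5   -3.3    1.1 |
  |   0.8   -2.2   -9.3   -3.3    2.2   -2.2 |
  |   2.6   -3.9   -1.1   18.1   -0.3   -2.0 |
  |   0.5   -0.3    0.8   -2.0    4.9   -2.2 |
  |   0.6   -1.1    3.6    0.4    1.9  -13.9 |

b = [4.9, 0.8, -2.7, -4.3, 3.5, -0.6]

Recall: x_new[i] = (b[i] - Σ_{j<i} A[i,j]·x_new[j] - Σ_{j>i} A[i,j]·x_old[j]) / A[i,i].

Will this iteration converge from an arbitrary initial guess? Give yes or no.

Split A = D + L + U, D = diag(-8.7, -16.9, -9.3, 18.1, 4.9, -13.9).
GS T = -(D+L)⁻¹U: row 0 first, T[0,1] = -(-1.3)/(-8.7) = -0.1494; later rows by forward substitution.
  T[0,:] = [+0.0000, -0.1494, -0.2299, -0.1149, -0.3793, -0.2874]
  T[1,:] = [+0.0000, +0.0141, -0.1380, -0.0187, -0.1594, +0.0923]
  T[2,:] = [+0.0000, -0.0162, +0.0129, -0.3603, +0.2416, -0.2831]
  T[3,:] = [+0.0000, +0.0235, +0.0041, -0.0094, +0.0514, +0.1545]
  T[4,:] = [+0.0000, +0.0284, +0.0146, +0.0656, +0.0105, +0.5932]
  T[5,:] = [+0.0000, -0.0072, +0.0064, -0.0881, +0.0617, -0.0075]
|roots of det(T-λI)|: 0.1860, 0.1551, 0.0812, 0.0812, 0.0143, 0.0000.
spectral radius ρ = 0.1860; 0.1860 < 1: convergent.

yes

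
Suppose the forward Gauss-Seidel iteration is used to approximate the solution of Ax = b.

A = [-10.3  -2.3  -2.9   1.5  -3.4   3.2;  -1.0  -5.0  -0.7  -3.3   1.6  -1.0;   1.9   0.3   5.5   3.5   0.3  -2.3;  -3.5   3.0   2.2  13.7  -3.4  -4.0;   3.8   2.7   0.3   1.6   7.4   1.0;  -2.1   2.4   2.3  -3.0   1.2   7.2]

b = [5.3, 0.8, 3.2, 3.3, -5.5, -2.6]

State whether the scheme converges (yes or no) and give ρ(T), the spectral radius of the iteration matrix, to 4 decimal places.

yes, ρ = 0.9389

A = D + L + U where D = diag(-10.3, -5, 5.5, 13.7, 7.4, 7.2).
GS T = -(D+L)⁻¹U: row 0 first, T[0,3] = -(1.5)/(-10.3) = +0.1456; later rows by forward substitution.
  T[0,:] = [+0.0000 -0.2233 -0.2816 +0.1456 -0.3301 +0.3107]
  T[1,:] = [+0.0000 +0.0447 -0.0837 -0.6891 +0.3860 -0.2621]
  T[2,:] = [+0.0000 +0.0747 +0.1018 -0.6491 +0.0384 +0.3252]
  T[3,:] = [+0.0000 -0.0788 -0.0700 +0.2923 +0.0731 +0.3765]
  T[4,:] = [+0.0000 +0.1124 +0.1861 +0.1398 +0.0113 -0.2936]
  T[5,:] = [+0.0000 -0.1555 -0.1469 +0.5780 -0.2086 +0.2799]
eigenvalue magnitudes: 0.9389, 0.3995, 0.1682, 0.1682, 0.0183, 0.0000.
ρ(T) = max|λ| = 0.9389; 0.9389 < 1, so it converges for any x₀.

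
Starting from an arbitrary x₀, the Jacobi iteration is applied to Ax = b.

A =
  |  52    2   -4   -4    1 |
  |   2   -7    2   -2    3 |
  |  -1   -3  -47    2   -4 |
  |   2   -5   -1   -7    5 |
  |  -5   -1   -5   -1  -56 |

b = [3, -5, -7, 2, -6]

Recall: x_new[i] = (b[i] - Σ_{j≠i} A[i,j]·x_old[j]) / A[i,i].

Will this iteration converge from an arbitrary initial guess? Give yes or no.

yes

Let D = diag(52, -7, -47, -7, -56); L, U the strict triangles.
Jacobi: T = -D⁻¹(L+U), T[2,1] = -(-3)/(-47) = -0.0638; T[2,2] = 0.
  T[0,:] = [+0.0000 -0.0385 +0.0769 +0.0769 -0.0192]
  T[1,:] = [+0.2857 +0.0000 +0.2857 -0.2857 +0.4286]
  T[2,:] = [-0.0213 -0.0638 +0.0000 +0.0426 -0.0851]
  T[3,:] = [+0.2857 -0.7143 -0.1429 +0.0000 +0.7143]
  T[4,:] = [-0.0893 -0.0179 -0.0893 -0.0179 +0.0000]
moduli |λ_i(T)| = 0.4631, 0.3341, 0.2020, 0.0899, 0.0899.
ρ(T) = max|λ| = 0.4631; 0.4631 < 1, so it converges for any x₀.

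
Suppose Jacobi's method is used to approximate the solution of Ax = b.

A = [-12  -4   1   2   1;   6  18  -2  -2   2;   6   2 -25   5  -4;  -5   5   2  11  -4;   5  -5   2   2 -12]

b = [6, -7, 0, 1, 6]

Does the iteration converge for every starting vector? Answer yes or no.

yes

Write A = D+L+U with D = diag(-12, 18, -25, 11, -12).
T_J = -D⁻¹(L+U): T[4,0] = -(5)/(-12) = +0.4167; T[4,4] = 0.
  T[0,:] = [+0.0000 -0.3333 +0.0833 +0.1667 +0.0833]
  T[1,:] = [-0.3333 +0.0000 +0.1111 +0.1111 -0.1111]
  T[2,:] = [+0.2400 +0.0800 +0.0000 +0.2000 -0.1600]
  T[3,:] = [+0.4545 -0.4545 -0.1818 +0.0000 +0.3636]
  T[4,:] = [+0.4167 -0.4167 +0.1667 +0.1667 +0.0000]
|eigenvalues of T|: 0.6149, 0.4330, 0.2243, 0.2243, 0.0352.
spectral radius ρ = 0.6149; 0.6149 < 1: convergent.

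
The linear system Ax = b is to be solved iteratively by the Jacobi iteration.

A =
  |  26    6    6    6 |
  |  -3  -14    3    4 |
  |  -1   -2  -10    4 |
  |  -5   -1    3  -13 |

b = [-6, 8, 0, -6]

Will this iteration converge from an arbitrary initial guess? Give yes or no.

yes

Let D = diag(26, -14, -10, -13); L, U the strict triangles.
Jacobi: T = -D⁻¹(L+U), T[3,0] = -(-5)/(-13) = -0.3846; T[3,3] = 0.
  T[0,:] = [+0.0000 -0.2308 -0.2308 -0.2308]
  T[1,:] = [-0.2143 +0.0000 +0.2143 +0.2857]
  T[2,:] = [-0.1000 -0.2000 +0.0000 +0.4000]
  T[3,:] = [-0.3846 -0.0769 +0.2308 +0.0000]
moduli |λ_i(T)| = 0.5109, 0.2780, 0.2780, 0.0096.
ρ(T) = max|λ| = 0.5109; 0.5109 < 1: convergent.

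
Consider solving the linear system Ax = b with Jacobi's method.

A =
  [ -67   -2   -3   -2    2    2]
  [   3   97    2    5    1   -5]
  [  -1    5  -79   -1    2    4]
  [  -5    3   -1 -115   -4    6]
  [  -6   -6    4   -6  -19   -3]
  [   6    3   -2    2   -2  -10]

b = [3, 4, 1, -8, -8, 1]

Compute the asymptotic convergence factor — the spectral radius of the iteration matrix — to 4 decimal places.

0.2593

A = D + L + U where D = diag(-67, 97, -79, -115, -19, -10).
Jacobi T = -D⁻¹(L+U): T[5,4] = -(-2)/(-10) = -0.2000; T[5,5] = 0.
  T[0,:] = [+0.0000 -0.0299 -0.0448 -0.0299 +0.0299 +0.0299]
  T[1,:] = [-0.0309 +0.0000 -0.0206 -0.0515 -0.0103 +0.0515]
  T[2,:] = [-0.0127 +0.0633 +0.0000 -0.0127 +0.0253 +0.0506]
  T[3,:] = [-0.0435 +0.0261 -0.0087 +0.0000 -0.0348 +0.0522]
  T[4,:] = [-0.3158 -0.3158 +0.2105 -0.3158 +0.0000 -0.1579]
  T[5,:] = [+0.6000 +0.3000 -0.2000 +0.2000 -0.2000 +0.0000]
|λ(T)| sorted: 0.2593, 0.2040, 0.2040, 0.0825, 0.0825, 0.0011.
ρ = 0.2593; 0.2593 < 1, so it converges for any x₀.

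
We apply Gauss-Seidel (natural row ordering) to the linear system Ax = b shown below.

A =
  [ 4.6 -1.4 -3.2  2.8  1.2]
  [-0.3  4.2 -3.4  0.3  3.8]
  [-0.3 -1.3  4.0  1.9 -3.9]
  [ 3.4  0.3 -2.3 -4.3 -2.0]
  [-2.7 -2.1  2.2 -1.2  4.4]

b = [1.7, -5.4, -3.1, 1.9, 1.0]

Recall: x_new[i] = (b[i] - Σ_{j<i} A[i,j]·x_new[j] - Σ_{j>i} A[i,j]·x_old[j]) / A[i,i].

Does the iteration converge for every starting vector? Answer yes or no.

no

Diagonal D = diag(4.6, 4.2, 4, -4.3, 4.4); L, U strict lower/upper.
T_GS = -(D+L)⁻¹U: row 0 first, T[0,3] = -(2.8)/(4.6) = -0.6087; later rows by forward substitution.
  T[0,:] = [+0.0000 +0.3043 +0.6957 -0.6087 -0.2609]
  T[1,:] = [+0.0000 +0.0217 +0.8592 -0.1149 -0.9234]
  T[2,:] = [+0.0000 +0.0299 +0.3314 -0.5580 +0.6553]
  T[3,:] = [+0.0000 +0.2262 +0.4327 -0.1908 -1.0863]
  T[4,:] = [+0.0000 +0.2439 +0.7893 -0.2014 -1.2247]
moduli |λ_i(T)| = 1.2854, 0.6534, 0.2960, 0.1344, 0.0000.
spectral radius ρ = 1.2854; 1.2854 > 1: divergent.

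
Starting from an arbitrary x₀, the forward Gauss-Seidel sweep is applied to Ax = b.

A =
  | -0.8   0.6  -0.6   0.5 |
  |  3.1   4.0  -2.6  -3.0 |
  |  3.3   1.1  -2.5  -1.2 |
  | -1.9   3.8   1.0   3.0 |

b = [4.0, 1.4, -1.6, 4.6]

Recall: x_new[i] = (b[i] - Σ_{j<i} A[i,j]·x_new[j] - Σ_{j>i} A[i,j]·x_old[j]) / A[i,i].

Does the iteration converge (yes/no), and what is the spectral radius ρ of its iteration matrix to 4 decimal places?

no, ρ = 1.1738

Let D = diag(-0.8, 4, -2.5, 3); L, U the strict triangles.
T_GS = -(D+L)⁻¹U: row 0 first, T[0,1] = -(0.6)/(-0.8) = +0.7500; later rows by forward substitution.
  T[0,:] = [+0.0000 +0.7500 -0.7500 +0.6250]
  T[1,:] = [+0.0000 -0.5812 +1.2312 +0.2656]
  T[2,:] = [+0.0000 +0.7342 -0.4482 +0.4619]
  T[3,:] = [+0.0000 +0.9665 -1.8852 -0.0946]
moduli |λ_i(T)| = 1.1738, 0.3553, 0.3553, 0.0000.
ρ(T) = max|λ| = 1.1738; 1.1738 > 1, so it fails to converge.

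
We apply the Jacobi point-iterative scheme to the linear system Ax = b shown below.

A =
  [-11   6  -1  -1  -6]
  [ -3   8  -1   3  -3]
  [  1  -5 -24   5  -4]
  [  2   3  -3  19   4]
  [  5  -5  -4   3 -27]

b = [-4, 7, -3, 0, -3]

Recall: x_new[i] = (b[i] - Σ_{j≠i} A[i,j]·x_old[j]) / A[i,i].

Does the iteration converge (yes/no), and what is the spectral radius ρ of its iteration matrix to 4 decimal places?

yes, ρ = 0.5839

Split A = D + L + U, D = diag(-11, 8, -24, 19, -27).
Jacobi: T = -D⁻¹(L+U), T[2,3] = -(5)/(-24) = +0.2083; T[2,2] = 0.
  T[0,:] = [+0.0000 +0.5455 -0.0909 -0.0909 -0.5455]
  T[1,:] = [+0.3750 +0.0000 +0.1250 -0.3750 +0.3750]
  T[2,:] = [+0.0417 -0.2083 +0.0000 +0.2083 -0.1667]
  T[3,:] = [-0.1053 -0.1579 +0.1579 +0.0000 -0.2105]
  T[4,:] = [+0.1852 -0.1852 -0.1481 +0.1111 +0.0000]
|eigenvalues of T|: 0.5839, 0.4772, 0.4772, 0.1882, 0.1302.
spectral radius ρ = 0.5839; 0.5839 < 1: convergent.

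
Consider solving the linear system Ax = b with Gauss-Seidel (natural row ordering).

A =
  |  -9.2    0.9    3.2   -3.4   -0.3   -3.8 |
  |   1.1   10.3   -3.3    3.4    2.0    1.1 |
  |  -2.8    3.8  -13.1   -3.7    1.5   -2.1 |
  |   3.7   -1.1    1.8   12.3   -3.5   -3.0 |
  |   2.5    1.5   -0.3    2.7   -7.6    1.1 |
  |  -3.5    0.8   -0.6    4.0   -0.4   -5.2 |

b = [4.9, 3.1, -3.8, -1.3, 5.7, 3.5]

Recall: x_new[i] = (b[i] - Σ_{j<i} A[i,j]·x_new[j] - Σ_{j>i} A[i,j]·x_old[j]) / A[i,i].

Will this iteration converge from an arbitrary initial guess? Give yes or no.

Write A = D+L+U with D = diag(-9.2, 10.3, -13.1, 12.3, -7.6, -5.2).
Gauss-Seidel: T = -(D+L)⁻¹U, row 0 first, T[0,4] = -(-0.3)/(-9.2) = -0.0326; later rows by forward substitution.
  T[0,:] = [+0.0000 +0.0978 +0.3478 -0.3696 -0.0326 -0.4130]
  T[1,:] = [+0.0000 -0.0104 +0.2832 -0.2906 -0.1907 -0.0627]
  T[2,:] = [+0.0000 -0.0239 +0.0078 -0.2878 +0.0662 -0.0902]
  T[3,:] = [+0.0000 -0.0269 -0.0804 +0.1273 +0.2676 +0.3757]
  T[4,:] = [+0.0000 +0.0215 +0.1414 -0.1223 +0.0441 +0.1335]
  T[5,:] = [+0.0000 -0.0870 -0.2642 +0.3446 +0.1875 +0.5575]
eigenvalue magnitudes: 0.8615, 0.1839, 0.1839, 0.0918, 0.0918, 0.0000.
ρ = 0.8615; 0.8615 < 1 ⇒ converges.

yes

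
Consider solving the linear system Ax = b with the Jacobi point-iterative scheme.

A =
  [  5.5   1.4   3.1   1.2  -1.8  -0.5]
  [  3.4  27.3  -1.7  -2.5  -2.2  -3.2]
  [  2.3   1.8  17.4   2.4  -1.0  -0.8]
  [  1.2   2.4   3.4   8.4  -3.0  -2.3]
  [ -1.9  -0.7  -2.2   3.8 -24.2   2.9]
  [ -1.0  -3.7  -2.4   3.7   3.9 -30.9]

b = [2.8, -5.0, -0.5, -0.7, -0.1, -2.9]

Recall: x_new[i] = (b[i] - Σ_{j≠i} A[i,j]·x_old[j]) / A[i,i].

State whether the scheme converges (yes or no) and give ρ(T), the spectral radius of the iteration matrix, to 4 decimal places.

Let D = diag(5.5, 27.3, 17.4, 8.4, -24.2, -30.9); L, U the strict triangles.
Jacobi: T = -D⁻¹(L+U), T[3,5] = -(-2.3)/(8.4) = +0.2738; T[3,3] = 0.
  T[0,:] = [+0.0000, -0.2545, -0.5636, -0.2182, +0.3273, +0.0909]
  T[1,:] = [-0.1245, +0.0000, +0.0623, +0.0916, +0.0806, +0.1172]
  T[2,:] = [-0.1322, -0.1034, +0.0000, -0.1379, +0.0575, +0.0460]
  T[3,:] = [-0.1429, -0.2857, -0.4048, +0.0000, +0.3571, +0.2738]
  T[4,:] = [-0.0785, -0.0289, -0.0909, +0.1570, +0.0000, +0.1198]
  T[5,:] = [-0.0324, -0.1197, -0.0777, +0.1197, +0.1262, +0.0000]
|eigenvalues of T|: 0.4735, 0.3768, 0.1495, 0.1495, 0.0960, 0.0960.
ρ = 0.4735; 0.4735 < 1: convergent.

yes, ρ = 0.4735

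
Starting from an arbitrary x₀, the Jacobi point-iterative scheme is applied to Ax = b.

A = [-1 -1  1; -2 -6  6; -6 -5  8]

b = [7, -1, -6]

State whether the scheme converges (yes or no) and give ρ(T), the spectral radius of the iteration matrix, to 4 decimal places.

no, ρ = 1.5282

A = D + L + U where D = diag(-1, -6, 8).
T_J = -D⁻¹(L+U): T[0,2] = -(1)/(-1) = +1.0000; T[0,0] = 0.
  T[0,:] = [+0.0000, -1.0000, +1.0000]
  T[1,:] = [-0.3333, +0.0000, +1.0000]
  T[2,:] = [+0.7500, +0.6250, +0.0000]
|roots of det(T-λI)|: 1.5282, 0.7919, 0.7919.
ρ = 1.5282; 1.5282 > 1, so it fails to converge.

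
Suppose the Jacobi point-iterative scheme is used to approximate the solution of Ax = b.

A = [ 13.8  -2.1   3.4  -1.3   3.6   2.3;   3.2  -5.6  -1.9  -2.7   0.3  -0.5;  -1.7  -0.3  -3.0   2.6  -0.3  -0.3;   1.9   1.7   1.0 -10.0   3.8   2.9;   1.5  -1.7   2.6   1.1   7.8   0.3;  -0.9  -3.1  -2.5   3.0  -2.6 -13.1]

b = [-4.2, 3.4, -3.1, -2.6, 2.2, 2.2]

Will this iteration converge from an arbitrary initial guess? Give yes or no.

yes

Split A = D + L + U, D = diag(13.8, -5.6, -3, -10, 7.8, -13.1).
Jacobi: T = -D⁻¹(L+U), T[0,4] = -(3.6)/(13.8) = -0.2609; T[0,0] = 0.
  T[0,:] = [+0.0000  +0.1522  -0.2464  +0.0942  -0.2609  -0.1667]
  T[1,:] = [+0.5714  +0.0000  -0.3393  -0.4821  +0.0536  -0.0893]
  T[2,:] = [-0.5667  -0.1000  +0.0000  +0.8667  -0.1000  -0.1000]
  T[3,:] = [+0.1900  +0.1700  +0.1000  +0.0000  +0.3800  +0.2900]
  T[4,:] = [-0.1923  +0.2179  -0.3333  -0.1410  +0.0000  -0.0385]
  T[5,:] = [-0.0687  -0.2366  -0.1908  +0.2290  -0.1985  +0.0000]
|eigenvalues of T|: 0.8906, 0.5333, 0.5333, 0.3160, 0.2998, 0.2087.
ρ = 0.8906; 0.8906 < 1, so it converges for any x₀.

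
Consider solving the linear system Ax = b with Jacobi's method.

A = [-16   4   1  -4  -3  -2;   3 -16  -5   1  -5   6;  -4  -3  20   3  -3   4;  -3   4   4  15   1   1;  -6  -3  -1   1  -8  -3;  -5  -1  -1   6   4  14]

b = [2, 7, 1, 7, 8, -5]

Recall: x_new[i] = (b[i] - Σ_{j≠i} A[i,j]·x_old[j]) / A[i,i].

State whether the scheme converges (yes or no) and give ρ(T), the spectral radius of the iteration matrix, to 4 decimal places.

Split A = D + L + U, D = diag(-16, -16, 20, 15, -8, 14).
Jacobi: T = -D⁻¹(L+U), T[5,0] = -(-5)/(14) = +0.3571; T[5,5] = 0.
  T[0,:] = [+0.0000  +0.2500  +0.0625  -0.2500  -0.1875  -0.1250]
  T[1,:] = [+0.1875  +0.0000  -0.3125  +0.0625  -0.3125  +0.3750]
  T[2,:] = [+0.2000  +0.1500  +0.0000  -0.1500  +0.1500  -0.2000]
  T[3,:] = [+0.2000  -0.2667  -0.2667  +0.0000  -0.0667  -0.0667]
  T[4,:] = [-0.7500  -0.3750  -0.1250  +0.1250  +0.0000  -0.3750]
  T[5,:] = [+0.3571  +0.0714  +0.0714  -0.4286  -0.2857  +0.0000]
moduli |λ_i(T)| = 0.8242, 0.4084, 0.4084, 0.4045, 0.4045, 0.0675.
ρ = 0.8242; 0.8242 < 1, so it converges for any x₀.

yes, ρ = 0.8242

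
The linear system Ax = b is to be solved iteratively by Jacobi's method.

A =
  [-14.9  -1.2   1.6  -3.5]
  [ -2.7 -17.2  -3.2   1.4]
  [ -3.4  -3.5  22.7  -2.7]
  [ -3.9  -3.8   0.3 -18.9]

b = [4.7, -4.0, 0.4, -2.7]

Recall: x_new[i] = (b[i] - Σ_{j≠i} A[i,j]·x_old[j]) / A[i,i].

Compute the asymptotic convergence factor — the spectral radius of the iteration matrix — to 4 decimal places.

0.2394

Split A = D + L + U, D = diag(-14.9, -17.2, 22.7, -18.9).
T_J = -D⁻¹(L+U): T[3,2] = -(0.3)/(-18.9) = +0.0159; T[3,3] = 0.
  T[0,:] = [+0.0000 -0.0805 +0.1074 -0.2349]
  T[1,:] = [-0.1570 +0.0000 -0.1860 +0.0814]
  T[2,:] = [+0.1498 +0.1542 +0.0000 +0.1189]
  T[3,:] = [-0.2063 -0.2011 +0.0159 +0.0000]
eigenvalue magnitudes: 0.2394, 0.1239, 0.1239, 0.0396.
spectral radius ρ = 0.2394; 0.2394 < 1, so it converges for any x₀.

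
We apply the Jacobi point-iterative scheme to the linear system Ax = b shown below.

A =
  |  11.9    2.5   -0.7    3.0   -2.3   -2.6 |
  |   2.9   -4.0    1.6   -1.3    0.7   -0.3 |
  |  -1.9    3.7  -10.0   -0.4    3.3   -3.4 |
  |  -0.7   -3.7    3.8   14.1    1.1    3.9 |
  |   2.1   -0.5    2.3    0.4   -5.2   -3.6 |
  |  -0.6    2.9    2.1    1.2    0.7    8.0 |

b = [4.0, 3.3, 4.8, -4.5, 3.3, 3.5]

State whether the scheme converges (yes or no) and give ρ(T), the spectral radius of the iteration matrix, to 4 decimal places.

yes, ρ = 0.8424

Split A = D + L + U, D = diag(11.9, -4, -10, 14.1, -5.2, 8).
T_J = -D⁻¹(L+U): T[2,4] = -(3.3)/(-10) = +0.3300; T[2,2] = 0.
  T[0,:] = [+0.0000 -0.2101 +0.0588 -0.2521 +0.1933 +0.2185]
  T[1,:] = [+0.7250 +0.0000 +0.4000 -0.3250 +0.1750 -0.0750]
  T[2,:] = [-0.1900 +0.3700 +0.0000 -0.0400 +0.3300 -0.3400]
  T[3,:] = [+0.0496 +0.2624 -0.2695 +0.0000 -0.0780 -0.2766]
  T[4,:] = [+0.4038 -0.0962 +0.4423 +0.0769 +0.0000 -0.6923]
  T[5,:] = [+0.0750 -0.3625 -0.2625 -0.1500 -0.0875 +0.0000]
|roots of det(T-λI)|: 0.8424, 0.5549, 0.5549, 0.5522, 0.4689, 0.0381.
ρ(T) = max|λ| = 0.8424; 0.8424 < 1: convergent.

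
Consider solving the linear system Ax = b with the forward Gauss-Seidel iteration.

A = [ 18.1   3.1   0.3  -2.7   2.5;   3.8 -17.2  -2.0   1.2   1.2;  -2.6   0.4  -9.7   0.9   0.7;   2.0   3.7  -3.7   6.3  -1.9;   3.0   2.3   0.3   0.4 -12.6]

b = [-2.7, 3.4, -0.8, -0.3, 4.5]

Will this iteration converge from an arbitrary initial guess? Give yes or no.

Diagonal D = diag(18.1, -17.2, -9.7, 6.3, -12.6); L, U strict lower/upper.
T_GS = -(D+L)⁻¹U: row 0 first, T[0,2] = -(0.3)/(18.1) = -0.0166; later rows by forward substitution.
  T[0,:] = [+0.0000 -0.1713 -0.0166 +0.1492 -0.1381]
  T[1,:] = [+0.0000 -0.0378 -0.1199 +0.1027 +0.0393]
  T[2,:] = [+0.0000 +0.0443 -0.0005 +0.0570 +0.1108]
  T[3,:] = [+0.0000 +0.1026 +0.0754 -0.0742 +0.3875]
  T[4,:] = [+0.0000 -0.0434 -0.0235 +0.0533 -0.0108]
|λ(T)| sorted: 0.2426, 0.1017, 0.0733, 0.0733, 0.0000.
ρ = 0.2426; 0.2426 < 1 ⇒ converges.

yes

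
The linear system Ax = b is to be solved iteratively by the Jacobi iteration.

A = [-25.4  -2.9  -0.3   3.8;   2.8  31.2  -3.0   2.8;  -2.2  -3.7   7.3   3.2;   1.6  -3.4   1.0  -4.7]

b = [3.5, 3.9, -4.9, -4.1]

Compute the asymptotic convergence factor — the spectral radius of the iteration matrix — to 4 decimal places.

0.4055

A = D + L + U where D = diag(-25.4, 31.2, 7.3, -4.7).
Jacobi: T = -D⁻¹(L+U), T[0,2] = -(-0.3)/(-25.4) = -0.0118; T[0,0] = 0.
  T[0,:] = [+0.0000  -0.1142  -0.0118  +0.1496]
  T[1,:] = [-0.0897  +0.0000  +0.0962  -0.0897]
  T[2,:] = [+0.3014  +0.5068  +0.0000  -0.4384]
  T[3,:] = [+0.3404  -0.7234  +0.2128  +0.0000]
eigenvalue magnitudes: 0.4055, 0.3418, 0.3418, 0.0647.
spectral radius ρ = 0.4055; 0.4055 < 1: convergent.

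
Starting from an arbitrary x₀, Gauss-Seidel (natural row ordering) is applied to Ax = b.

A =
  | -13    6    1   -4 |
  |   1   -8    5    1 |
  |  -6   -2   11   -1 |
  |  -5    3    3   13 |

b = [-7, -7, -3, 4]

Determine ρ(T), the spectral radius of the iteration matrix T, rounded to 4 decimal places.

0.5186

Split A = D + L + U, D = diag(-13, -8, 11, 13).
Gauss-Seidel: T = -(D+L)⁻¹U, row 0 first, T[0,3] = -(-4)/(-13) = -0.3077; later rows by forward substitution.
  T[0,:] = [+0.0000  +0.4615  +0.0769  -0.3077]
  T[1,:] = [+0.0000  +0.0577  +0.6346  +0.0865]
  T[2,:] = [+0.0000  +0.2622  +0.1573  -0.0612]
  T[3,:] = [+0.0000  +0.1037  -0.1532  -0.1242]
|eigenvalues of T|: 0.5186, 0.3760, 0.0517, 0.0000.
spectral radius ρ = 0.5186; 0.5186 < 1 ⇒ converges.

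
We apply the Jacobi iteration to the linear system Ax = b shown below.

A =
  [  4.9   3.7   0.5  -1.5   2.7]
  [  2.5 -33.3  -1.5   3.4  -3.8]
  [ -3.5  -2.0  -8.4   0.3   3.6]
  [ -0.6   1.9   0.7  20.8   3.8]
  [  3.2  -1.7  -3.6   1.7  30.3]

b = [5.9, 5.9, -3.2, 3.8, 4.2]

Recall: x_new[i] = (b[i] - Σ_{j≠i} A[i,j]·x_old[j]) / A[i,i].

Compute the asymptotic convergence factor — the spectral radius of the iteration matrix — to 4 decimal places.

0.3658

Diagonal D = diag(4.9, -33.3, -8.4, 20.8, 30.3); L, U strict lower/upper.
Jacobi: T = -D⁻¹(L+U), T[2,0] = -(-3.5)/(-8.4) = -0.4167; T[2,2] = 0.
  T[0,:] = [+0.0000  -0.7551  -0.1020  +0.3061  -0.5510]
  T[1,:] = [+0.0751  +0.0000  -0.0450  +0.1021  -0.1141]
  T[2,:] = [-0.4167  -0.2381  +0.0000  +0.0357  +0.4286]
  T[3,:] = [+0.0288  -0.0913  -0.0337  +0.0000  -0.1827]
  T[4,:] = [-0.1056  +0.0561  +0.1188  -0.0561  +0.0000]
|roots of det(T-λI)|: 0.3658, 0.2110, 0.1924, 0.1924, 0.1455.
ρ(T) = max|λ| = 0.3658; 0.3658 < 1, so it converges for any x₀.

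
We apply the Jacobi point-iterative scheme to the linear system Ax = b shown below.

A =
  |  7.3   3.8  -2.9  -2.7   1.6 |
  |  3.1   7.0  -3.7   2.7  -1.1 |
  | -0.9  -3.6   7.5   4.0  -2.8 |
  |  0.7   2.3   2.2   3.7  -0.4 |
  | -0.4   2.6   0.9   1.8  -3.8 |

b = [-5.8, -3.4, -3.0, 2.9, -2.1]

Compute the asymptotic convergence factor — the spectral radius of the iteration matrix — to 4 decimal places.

Let D = diag(7.3, 7, 7.5, 3.7, -3.8); L, U the strict triangles.
Jacobi T = -D⁻¹(L+U): T[1,2] = -(-3.7)/(7) = +0.5286; T[1,1] = 0.
  T[0,:] = [+0.0000  -0.5205  +0.3973  +0.3699  -0.2192]
  T[1,:] = [-0.4429  +0.0000  +0.5286  -0.3857  +0.1571]
  T[2,:] = [+0.1200  +0.4800  +0.0000  -0.5333  +0.3733]
  T[3,:] = [-0.1892  -0.6216  -0.5946  +0.0000  +0.1081]
  T[4,:] = [-0.1053  +0.6842  +0.2368  +0.4737  +0.0000]
|λ(T)| sorted: 1.1439, 0.8736, 0.8736, 0.2823, 0.2823.
ρ = 1.1439; 1.1439 > 1 ⇒ diverges.

1.1439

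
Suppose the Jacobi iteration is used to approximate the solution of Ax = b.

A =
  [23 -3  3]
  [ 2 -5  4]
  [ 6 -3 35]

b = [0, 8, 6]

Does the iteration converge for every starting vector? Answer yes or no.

A = D + L + U where D = diag(23, -5, 35).
T_J = -D⁻¹(L+U): T[2,1] = -(-3)/(35) = +0.0857; T[2,2] = 0.
  T[0,:] = [+0.0000 +0.1304 -0.1304]
  T[1,:] = [+0.4000 +0.0000 +0.8000]
  T[2,:] = [-0.1714 +0.0857 +0.0000]
|eigenvalues of T|: 0.4403, 0.2253, 0.2253.
ρ = 0.4403; 0.4403 < 1, so it converges for any x₀.

yes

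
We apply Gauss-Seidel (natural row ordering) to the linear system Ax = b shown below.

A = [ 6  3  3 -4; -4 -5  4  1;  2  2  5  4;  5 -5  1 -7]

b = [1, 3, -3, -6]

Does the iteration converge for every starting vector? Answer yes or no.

Write A = D+L+U with D = diag(6, -5, 5, -7).
T_GS = -(D+L)⁻¹U: row 0 first, T[0,2] = -(3)/(6) = -0.5000; later rows by forward substitution.
  T[0,:] = [+0.0000  -0.5000  -0.5000  +0.6667]
  T[1,:] = [+0.0000  +0.4000  +1.2000  -0.3333]
  T[2,:] = [+0.0000  +0.0400  -0.2800  -0.9333]
  T[3,:] = [+0.0000  -0.6371  -1.2543  +0.5810]
moduli |λ_i(T)| = 1.6670, 0.7932, 0.1729, 0.0000.
ρ = 1.6670; 1.6670 > 1 ⇒ diverges.

no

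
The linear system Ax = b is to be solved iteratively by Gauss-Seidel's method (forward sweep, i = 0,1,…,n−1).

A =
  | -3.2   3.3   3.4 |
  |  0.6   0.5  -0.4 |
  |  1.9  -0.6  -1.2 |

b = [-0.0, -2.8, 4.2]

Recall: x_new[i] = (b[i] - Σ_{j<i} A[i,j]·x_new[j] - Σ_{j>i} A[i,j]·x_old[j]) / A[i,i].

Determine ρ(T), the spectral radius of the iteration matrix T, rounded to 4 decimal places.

1.5339

Diagonal D = diag(-3.2, 0.5, -1.2); L, U strict lower/upper.
T_GS = -(D+L)⁻¹U: row 0 first, T[0,2] = -(3.4)/(-3.2) = +1.0625; later rows by forward substitution.
  T[0,:] = [+0.0000 +1.0312 +1.0625]
  T[1,:] = [+0.0000 -1.2375 -0.4750]
  T[2,:] = [+0.0000 +2.2516 +1.9198]
eigenvalue magnitudes: 1.5339, 0.8516, 0.0000.
ρ = 1.5339; 1.5339 > 1: divergent.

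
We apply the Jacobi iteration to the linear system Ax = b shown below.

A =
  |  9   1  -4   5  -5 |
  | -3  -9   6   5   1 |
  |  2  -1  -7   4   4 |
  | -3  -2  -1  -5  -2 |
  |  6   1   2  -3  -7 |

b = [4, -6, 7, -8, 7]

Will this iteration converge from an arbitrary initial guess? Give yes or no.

no

A = D + L + U where D = diag(9, -9, -7, -5, -7).
T_J = -D⁻¹(L+U): T[1,4] = -(1)/(-9) = +0.1111; T[1,1] = 0.
  T[0,:] = [+0.0000  -0.1111  +0.4444  -0.5556  +0.5556]
  T[1,:] = [-0.3333  +0.0000  +0.6667  +0.5556  +0.1111]
  T[2,:] = [+0.2857  -0.1429  +0.0000  +0.5714  +0.5714]
  T[3,:] = [-0.6000  -0.4000  -0.2000  +0.0000  -0.4000]
  T[4,:] = [+0.8571  +0.1429  +0.2857  -0.4286  +0.0000]
moduli |λ_i(T)| = 1.2193, 0.7536, 0.6705, 0.6169, 0.6169.
ρ(T) = max|λ| = 1.2193; 1.2193 > 1: divergent.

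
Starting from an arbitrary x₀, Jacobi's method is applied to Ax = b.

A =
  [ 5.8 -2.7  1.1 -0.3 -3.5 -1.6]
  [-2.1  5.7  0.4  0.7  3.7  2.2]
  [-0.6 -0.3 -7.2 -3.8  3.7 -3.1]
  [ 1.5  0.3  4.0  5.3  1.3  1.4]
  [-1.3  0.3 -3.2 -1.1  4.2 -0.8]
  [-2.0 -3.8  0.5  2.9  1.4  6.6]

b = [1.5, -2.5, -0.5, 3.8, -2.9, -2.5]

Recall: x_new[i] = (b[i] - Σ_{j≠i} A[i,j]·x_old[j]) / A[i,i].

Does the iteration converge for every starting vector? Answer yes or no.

no

A = D + L + U where D = diag(5.8, 5.7, -7.2, 5.3, 4.2, 6.6).
T_J = -D⁻¹(L+U): T[3,5] = -(1.4)/(5.3) = -0.2642; T[3,3] = 0.
  T[0,:] = [+0.0000 +0.4655 -0.1897 +0.0517 +0.6034 +0.2759]
  T[1,:] = [+0.3684 +0.0000 -0.0702 -0.1228 -0.6491 -0.3860]
  T[2,:] = [-0.0833 -0.0417 +0.0000 -0.5278 +0.5139 -0.4306]
  T[3,:] = [-0.2830 -0.0566 -0.7547 +0.0000 -0.2453 -0.2642]
  T[4,:] = [+0.3095 -0.0714 +0.7619 +0.2619 +0.0000 +0.1905]
  T[5,:] = [+0.3030 +0.5758 -0.0758 -0.4394 -0.2121 +0.0000]
|eigenvalues of T|: 1.1355, 0.8552, 0.3435, 0.3435, 0.3037, 0.3037.
ρ(T) = max|λ| = 1.1355; 1.1355 > 1 ⇒ diverges.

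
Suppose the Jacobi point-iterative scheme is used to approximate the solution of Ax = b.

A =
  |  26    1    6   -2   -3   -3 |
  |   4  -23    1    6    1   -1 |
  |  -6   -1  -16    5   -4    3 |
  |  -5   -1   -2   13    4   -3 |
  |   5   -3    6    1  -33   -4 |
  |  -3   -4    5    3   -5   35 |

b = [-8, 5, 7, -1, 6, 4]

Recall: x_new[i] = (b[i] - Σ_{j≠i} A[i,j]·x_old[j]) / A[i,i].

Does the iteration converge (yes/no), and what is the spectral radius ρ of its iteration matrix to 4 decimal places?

yes, ρ = 0.5240

Let D = diag(26, -23, -16, 13, -33, 35); L, U the strict triangles.
Jacobi: T = -D⁻¹(L+U), T[2,1] = -(-1)/(-16) = -0.0625; T[2,2] = 0.
  T[0,:] = [+0.0000 -0.0385 -0.2308 +0.0769 +0.1154 +0.1154]
  T[1,:] = [+0.1739 +0.0000 +0.0435 +0.2609 +0.0435 -0.0435]
  T[2,:] = [-0.3750 -0.0625 +0.0000 +0.3125 -0.2500 +0.1875]
  T[3,:] = [+0.3846 +0.0769 +0.1538 +0.0000 -0.3077 +0.2308]
  T[4,:] = [+0.1515 -0.0909 +0.1818 +0.0303 +0.0000 -0.1212]
  T[5,:] = [+0.0857 +0.1143 -0.1429 -0.0857 +0.1429 +0.0000]
|λ(T)| sorted: 0.5240, 0.3211, 0.3211, 0.2963, 0.2963, 0.0060.
ρ(T) = max|λ| = 0.5240; 0.5240 < 1 ⇒ converges.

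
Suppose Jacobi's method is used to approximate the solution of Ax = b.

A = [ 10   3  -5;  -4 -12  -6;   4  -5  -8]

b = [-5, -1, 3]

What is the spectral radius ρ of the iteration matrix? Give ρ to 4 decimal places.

Let D = diag(10, -12, -8); L, U the strict triangles.
T_J = -D⁻¹(L+U): T[2,0] = -(4)/(-8) = +0.5000; T[2,2] = 0.
  T[0,:] = [+0.0000  -0.3000  +0.5000]
  T[1,:] = [-0.3333  +0.0000  -0.5000]
  T[2,:] = [+0.5000  -0.6250  +0.0000]
moduli |λ_i(T)| = 0.9253, 0.6055, 0.3198.
spectral radius ρ = 0.9253; 0.9253 < 1: convergent.

0.9253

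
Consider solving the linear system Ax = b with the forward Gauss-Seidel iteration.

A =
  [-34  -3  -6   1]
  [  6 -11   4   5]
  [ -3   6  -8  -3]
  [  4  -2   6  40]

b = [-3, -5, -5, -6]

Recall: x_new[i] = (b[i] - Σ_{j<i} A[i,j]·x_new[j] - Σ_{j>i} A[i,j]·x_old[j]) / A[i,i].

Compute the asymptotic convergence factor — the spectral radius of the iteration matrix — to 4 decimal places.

Diagonal D = diag(-34, -11, -8, 40); L, U strict lower/upper.
T_GS = -(D+L)⁻¹U: row 0 first, T[0,2] = -(-6)/(-34) = -0.1765; later rows by forward substitution.
  T[0,:] = [+0.0000  -0.0882  -0.1765  +0.0294]
  T[1,:] = [+0.0000  -0.0481  +0.2674  +0.4706]
  T[2,:] = [+0.0000  -0.0030  +0.2667  -0.0331]
  T[3,:] = [+0.0000  +0.0069  -0.0090  +0.0256]
moduli |λ_i(T)| = 0.2647, 0.0785, 0.0579, 0.0000.
ρ(T) = max|λ| = 0.2647; 0.2647 < 1 ⇒ converges.

0.2647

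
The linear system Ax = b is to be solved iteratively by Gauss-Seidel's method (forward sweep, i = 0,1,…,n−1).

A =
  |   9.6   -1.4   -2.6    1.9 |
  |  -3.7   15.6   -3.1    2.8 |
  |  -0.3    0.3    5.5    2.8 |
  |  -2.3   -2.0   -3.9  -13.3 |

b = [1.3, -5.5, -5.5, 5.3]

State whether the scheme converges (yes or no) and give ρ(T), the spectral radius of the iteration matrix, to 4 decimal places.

yes, ρ = 0.3862

Let D = diag(9.6, 15.6, 5.5, -13.3); L, U the strict triangles.
Gauss-Seidel: T = -(D+L)⁻¹U, row 0 first, T[0,1] = -(-1.4)/(9.6) = +0.1458; later rows by forward substitution.
  T[0,:] = [+0.0000  +0.1458  +0.2708  -0.1979]
  T[1,:] = [+0.0000  +0.0346  +0.2630  -0.2264]
  T[2,:] = [+0.0000  +0.0061  +0.0004  -0.5075]
  T[3,:] = [+0.0000  -0.0322  -0.0865  +0.2171]
|eigenvalues of T|: 0.3862, 0.0813, 0.0813, 0.0000.
ρ(T) = max|λ| = 0.3862; 0.3862 < 1 ⇒ converges.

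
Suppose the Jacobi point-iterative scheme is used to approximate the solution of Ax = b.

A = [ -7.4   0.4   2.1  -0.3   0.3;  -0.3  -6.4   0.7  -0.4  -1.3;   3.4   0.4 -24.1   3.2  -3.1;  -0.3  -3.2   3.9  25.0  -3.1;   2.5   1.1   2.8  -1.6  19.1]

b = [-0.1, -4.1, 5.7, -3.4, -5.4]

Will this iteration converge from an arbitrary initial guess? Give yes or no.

yes

Split A = D + L + U, D = diag(-7.4, -6.4, -24.1, 25, 19.1).
Jacobi: T = -D⁻¹(L+U), T[4,3] = -(-1.6)/(19.1) = +0.0838; T[4,4] = 0.
  T[0,:] = [+0.0000, +0.0541, +0.2838, -0.0405, +0.0405]
  T[1,:] = [-0.0469, +0.0000, +0.1094, -0.0625, -0.2031]
  T[2,:] = [+0.1411, +0.0166, +0.0000, +0.1328, -0.1286]
  T[3,:] = [+0.0120, +0.1280, -0.1560, +0.0000, +0.1240]
  T[4,:] = [-0.1309, -0.0576, -0.1466, +0.0838, +0.0000]
|λ(T)| sorted: 0.2894, 0.2344, 0.2344, 0.1338, 0.1338.
spectral radius ρ = 0.2894; 0.2894 < 1, so it converges for any x₀.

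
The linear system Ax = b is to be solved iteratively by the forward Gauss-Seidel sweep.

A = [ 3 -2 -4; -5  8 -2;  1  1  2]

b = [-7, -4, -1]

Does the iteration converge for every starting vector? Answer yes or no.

yes

Let D = diag(3, 8, 2); L, U the strict triangles.
T_GS = -(D+L)⁻¹U: row 0 first, T[0,1] = -(-2)/(3) = +0.6667; later rows by forward substitution.
  T[0,:] = [+0.0000 +0.6667 +1.3333]
  T[1,:] = [+0.0000 +0.4167 +1.0833]
  T[2,:] = [+0.0000 -0.5417 -1.2083]
|roots of det(T-λI)|: 0.6667, 0.1250, 0.0000.
spectral radius ρ = 0.6667; 0.6667 < 1 ⇒ converges.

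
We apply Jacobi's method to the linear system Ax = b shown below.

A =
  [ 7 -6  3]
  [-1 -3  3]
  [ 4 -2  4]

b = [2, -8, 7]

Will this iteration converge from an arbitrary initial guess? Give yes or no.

no

Split A = D + L + U, D = diag(7, -3, 4).
Jacobi: T = -D⁻¹(L+U), T[2,1] = -(-2)/(4) = +0.5000; T[2,2] = 0.
  T[0,:] = [+0.0000 +0.8571 -0.4286]
  T[1,:] = [-0.3333 +0.0000 +1.0000]
  T[2,:] = [-1.0000 +0.5000 +0.0000]
|λ(T)| sorted: 1.1512, 0.8261, 0.8261.
ρ(T) = max|λ| = 1.1512; 1.1512 > 1 ⇒ diverges.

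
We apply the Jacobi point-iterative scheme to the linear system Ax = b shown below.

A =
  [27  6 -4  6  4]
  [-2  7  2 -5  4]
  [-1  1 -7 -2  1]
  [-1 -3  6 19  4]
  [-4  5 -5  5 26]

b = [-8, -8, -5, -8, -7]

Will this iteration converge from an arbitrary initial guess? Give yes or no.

yes

Diagonal D = diag(27, 7, -7, 19, 26); L, U strict lower/upper.
Jacobi T = -D⁻¹(L+U): T[0,4] = -(4)/(27) = -0.1481; T[0,0] = 0.
  T[0,:] = [+0.0000, -0.2222, +0.1481, -0.2222, -0.1481]
  T[1,:] = [+0.2857, +0.0000, -0.2857, +0.7143, -0.5714]
  T[2,:] = [-0.1429, +0.1429, +0.0000, -0.2857, +0.1429]
  T[3,:] = [+0.0526, +0.1579, -0.3158, +0.0000, -0.2105]
  T[4,:] = [+0.1538, -0.1923, +0.1923, -0.1923, +0.0000]
eigenvalue magnitudes: 0.5802, 0.4363, 0.2641, 0.2641, 0.0764.
spectral radius ρ = 0.5802; 0.5802 < 1, so it converges for any x₀.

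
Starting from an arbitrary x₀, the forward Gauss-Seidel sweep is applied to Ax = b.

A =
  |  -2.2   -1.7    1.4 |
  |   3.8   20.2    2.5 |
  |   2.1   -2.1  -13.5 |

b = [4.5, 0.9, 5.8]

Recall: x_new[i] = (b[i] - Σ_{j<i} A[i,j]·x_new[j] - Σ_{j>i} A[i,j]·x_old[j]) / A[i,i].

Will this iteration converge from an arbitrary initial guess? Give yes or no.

Write A = D+L+U with D = diag(-2.2, 20.2, -13.5).
Gauss-Seidel: T = -(D+L)⁻¹U, row 0 first, T[0,2] = -(1.4)/(-2.2) = +0.6364; later rows by forward substitution.
  T[0,:] = [+0.0000 -0.7727 +0.6364]
  T[1,:] = [+0.0000 +0.1454 -0.2435]
  T[2,:] = [+0.0000 -0.1428 +0.1369]
|λ(T)| sorted: 0.3276, 0.0454, 0.0000.
ρ(T) = max|λ| = 0.3276; 0.3276 < 1: convergent.

yes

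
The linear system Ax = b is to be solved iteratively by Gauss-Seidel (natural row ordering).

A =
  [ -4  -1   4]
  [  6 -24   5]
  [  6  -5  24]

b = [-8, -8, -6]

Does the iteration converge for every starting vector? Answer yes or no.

Split A = D + L + U, D = diag(-4, -24, 24).
T_GS = -(D+L)⁻¹U: row 0 first, T[0,2] = -(4)/(-4) = +1.0000; later rows by forward substitution.
  T[0,:] = [+0.0000, -0.2500, +1.0000]
  T[1,:] = [+0.0000, -0.0625, +0.4583]
  T[2,:] = [+0.0000, +0.0495, -0.1545]
|roots of det(T-λI)|: 0.2660, 0.0490, 0.0000.
ρ = 0.2660; 0.2660 < 1: convergent.

yes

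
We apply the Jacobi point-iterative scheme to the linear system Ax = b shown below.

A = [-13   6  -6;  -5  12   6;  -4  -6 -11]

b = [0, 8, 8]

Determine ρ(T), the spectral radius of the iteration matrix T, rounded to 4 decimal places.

0.9160

Write A = D+L+U with D = diag(-13, 12, -11).
Jacobi: T = -D⁻¹(L+U), T[1,2] = -(6)/(12) = -0.5000; T[1,1] = 0.
  T[0,:] = [+0.0000 +0.4615 -0.4615]
  T[1,:] = [+0.4167 +0.0000 -0.5000]
  T[2,:] = [-0.3636 -0.5455 +0.0000]
|λ(T)| sorted: 0.9160, 0.5181, 0.3978.
ρ = 0.9160; 0.9160 < 1, so it converges for any x₀.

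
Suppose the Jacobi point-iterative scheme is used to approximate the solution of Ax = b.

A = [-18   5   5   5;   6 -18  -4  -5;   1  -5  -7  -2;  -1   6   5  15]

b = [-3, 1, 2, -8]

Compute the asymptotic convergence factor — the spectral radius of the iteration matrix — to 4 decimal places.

0.8970

Diagonal D = diag(-18, -18, -7, 15); L, U strict lower/upper.
Jacobi: T = -D⁻¹(L+U), T[0,3] = -(5)/(-18) = +0.2778; T[0,0] = 0.
  T[0,:] = [+0.0000 +0.2778 +0.2778 +0.2778]
  T[1,:] = [+0.3333 +0.0000 -0.2222 -0.2778]
  T[2,:] = [+0.1429 -0.7143 +0.0000 -0.2857]
  T[3,:] = [+0.0667 -0.4000 -0.3333 +0.0000]
|λ(T)| sorted: 0.8970, 0.3554, 0.3554, 0.2516.
spectral radius ρ = 0.8970; 0.8970 < 1, so it converges for any x₀.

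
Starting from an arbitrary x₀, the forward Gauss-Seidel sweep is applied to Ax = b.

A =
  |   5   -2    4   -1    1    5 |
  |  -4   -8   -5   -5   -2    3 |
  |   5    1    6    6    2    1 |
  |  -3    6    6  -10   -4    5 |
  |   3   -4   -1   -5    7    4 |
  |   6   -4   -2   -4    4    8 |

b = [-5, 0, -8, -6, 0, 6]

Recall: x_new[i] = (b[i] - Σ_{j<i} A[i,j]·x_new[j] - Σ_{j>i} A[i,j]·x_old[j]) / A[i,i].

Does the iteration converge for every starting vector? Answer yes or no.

Split A = D + L + U, D = diag(5, -8, 6, -10, 7, 8).
T_GS = -(D+L)⁻¹U: row 0 first, T[0,5] = -(5)/(5) = -1.0000; later rows by forward substitution.
  T[0,:] = [+0.0000 +0.4000 -0.8000 +0.2000 -0.2000 -1.0000]
  T[1,:] = [+0.0000 -0.2000 -0.2250 -0.7250 -0.1500 +0.8750]
  T[2,:] = [+0.0000 -0.3000 +0.7042 -1.0458 -0.1417 +0.5208]
  T[3,:] = [+0.0000 -0.4200 +0.5275 -1.1225 -0.5150 +1.6375]
  T[4,:] = [+0.0000 -0.6286 +0.6917 -1.4512 -0.3881 +1.6012]
  T[5,:] = [+0.0000 -0.3707 +0.5815 -0.6096 -0.0239 +1.3359]
|eigenvalues of T|: 1.3735, 0.9368, 0.9368, 0.1886, 0.1886, 0.0000.
spectral radius ρ = 1.3735; 1.3735 > 1, so it fails to converge.

no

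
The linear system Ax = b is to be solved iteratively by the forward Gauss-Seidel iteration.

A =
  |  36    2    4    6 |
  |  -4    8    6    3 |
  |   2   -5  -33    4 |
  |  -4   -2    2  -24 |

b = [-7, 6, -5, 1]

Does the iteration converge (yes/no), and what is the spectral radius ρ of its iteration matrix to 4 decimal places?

yes, ρ = 0.1833

Split A = D + L + U, D = diag(36, 8, -33, -24).
T_GS = -(D+L)⁻¹U: row 0 first, T[0,3] = -(6)/(36) = -0.1667; later rows by forward substitution.
  T[0,:] = [+0.0000 -0.0556 -0.1111 -0.1667]
  T[1,:] = [+0.0000 -0.0278 -0.8056 -0.4583]
  T[2,:] = [+0.0000 +0.0008 +0.1153 +0.1806]
  T[3,:] = [+0.0000 +0.0116 +0.0953 +0.0810]
|λ(T)| sorted: 0.1833, 0.0755, 0.0608, 0.0000.
ρ = 0.1833; 0.1833 < 1: convergent.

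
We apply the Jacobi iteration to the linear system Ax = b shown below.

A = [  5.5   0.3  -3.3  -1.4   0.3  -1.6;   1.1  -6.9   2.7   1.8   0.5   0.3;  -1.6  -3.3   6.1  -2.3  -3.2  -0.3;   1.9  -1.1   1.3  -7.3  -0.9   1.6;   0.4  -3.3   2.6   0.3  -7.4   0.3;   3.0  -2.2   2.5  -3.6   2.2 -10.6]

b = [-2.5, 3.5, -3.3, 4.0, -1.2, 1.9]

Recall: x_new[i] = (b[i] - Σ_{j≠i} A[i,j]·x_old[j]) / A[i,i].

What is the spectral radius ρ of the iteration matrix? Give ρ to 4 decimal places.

0.8463

A = D + L + U where D = diag(5.5, -6.9, 6.1, -7.3, -7.4, -10.6).
Jacobi: T = -D⁻¹(L+U), T[3,5] = -(1.6)/(-7.3) = +0.2192; T[3,3] = 0.
  T[0,:] = [+0.0000 -0.0545 +0.6000 +0.2545 -0.0545 +0.2909]
  T[1,:] = [+0.1594 +0.0000 +0.3913 +0.2609 +0.0725 +0.0435]
  T[2,:] = [+0.2623 +0.5410 +0.0000 +0.3770 +0.5246 +0.0492]
  T[3,:] = [+0.2603 -0.1507 +0.1781 +0.0000 -0.1233 +0.2192]
  T[4,:] = [+0.0541 -0.4459 +0.3514 +0.0405 +0.0000 +0.0405]
  T[5,:] = [+0.2830 -0.2075 +0.2358 -0.3396 +0.2075 +0.0000]
|roots of det(T-λI)|: 0.8463, 0.7140, 0.3482, 0.2872, 0.2872, 0.2287.
ρ = 0.8463; 0.8463 < 1, so it converges for any x₀.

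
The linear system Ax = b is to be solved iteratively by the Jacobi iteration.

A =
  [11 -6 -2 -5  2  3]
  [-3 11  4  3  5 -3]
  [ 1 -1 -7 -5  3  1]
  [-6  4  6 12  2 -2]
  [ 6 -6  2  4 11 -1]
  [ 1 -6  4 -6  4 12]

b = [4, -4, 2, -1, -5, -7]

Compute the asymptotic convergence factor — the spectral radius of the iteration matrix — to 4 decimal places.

1.2505

Let D = diag(11, 11, -7, 12, 11, 12); L, U the strict triangles.
T_J = -D⁻¹(L+U): T[2,1] = -(-1)/(-7) = -0.1429; T[2,2] = 0.
  T[0,:] = [+0.0000, +0.5455, +0.1818, +0.4545, -0.1818, -0.2727]
  T[1,:] = [+0.2727, +0.0000, -0.3636, -0.2727, -0.4545, +0.2727]
  T[2,:] = [+0.1429, -0.1429, +0.0000, -0.7143, +0.4286, +0.1429]
  T[3,:] = [+0.5000, -0.3333, -0.5000, +0.0000, -0.1667, +0.1667]
  T[4,:] = [-0.5455, +0.5455, -0.1818, -0.3636, +0.0000, +0.0909]
  T[5,:] = [-0.0833, +0.5000, -0.3333, +0.5000, -0.3333, +0.0000]
moduli |λ_i(T)| = 1.2505, 0.5074, 0.4392, 0.3747, 0.3747, 0.2554.
spectral radius ρ = 1.2505; 1.2505 > 1 ⇒ diverges.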